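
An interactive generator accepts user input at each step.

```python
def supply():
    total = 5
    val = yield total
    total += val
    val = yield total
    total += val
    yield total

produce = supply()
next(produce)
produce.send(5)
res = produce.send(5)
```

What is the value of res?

Step 1: next() -> yield total=5.
Step 2: send(5) -> val=5, total = 5+5 = 10, yield 10.
Step 3: send(5) -> val=5, total = 10+5 = 15, yield 15.
Therefore res = 15.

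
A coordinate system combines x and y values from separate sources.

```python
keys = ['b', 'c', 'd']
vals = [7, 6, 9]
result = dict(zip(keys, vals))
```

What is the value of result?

Step 1: zip pairs keys with values:
  'b' -> 7
  'c' -> 6
  'd' -> 9
Therefore result = {'b': 7, 'c': 6, 'd': 9}.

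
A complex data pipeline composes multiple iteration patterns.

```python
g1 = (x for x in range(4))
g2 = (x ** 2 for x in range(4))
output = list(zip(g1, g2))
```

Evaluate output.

Step 1: g1 produces [0, 1, 2, 3].
Step 2: g2 produces [0, 1, 4, 9].
Step 3: zip pairs them: [(0, 0), (1, 1), (2, 4), (3, 9)].
Therefore output = [(0, 0), (1, 1), (2, 4), (3, 9)].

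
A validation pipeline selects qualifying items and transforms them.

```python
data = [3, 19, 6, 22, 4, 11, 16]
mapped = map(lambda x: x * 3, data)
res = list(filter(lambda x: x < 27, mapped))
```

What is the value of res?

Step 1: Map x * 3:
  3 -> 9
  19 -> 57
  6 -> 18
  22 -> 66
  4 -> 12
  11 -> 33
  16 -> 48
Step 2: Filter for < 27:
  9: kept
  57: removed
  18: kept
  66: removed
  12: kept
  33: removed
  48: removed
Therefore res = [9, 18, 12].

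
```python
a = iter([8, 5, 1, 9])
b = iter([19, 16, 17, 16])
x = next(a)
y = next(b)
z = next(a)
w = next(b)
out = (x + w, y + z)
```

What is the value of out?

Step 1: a iterates [8, 5, 1, 9], b iterates [19, 16, 17, 16].
Step 2: x = next(a) = 8, y = next(b) = 19.
Step 3: z = next(a) = 5, w = next(b) = 16.
Step 4: out = (8 + 16, 19 + 5) = (24, 24).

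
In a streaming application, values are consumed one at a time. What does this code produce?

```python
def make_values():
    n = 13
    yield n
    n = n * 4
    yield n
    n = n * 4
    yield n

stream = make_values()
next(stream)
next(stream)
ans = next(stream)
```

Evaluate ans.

Step 1: Trace through generator execution:
  Yield 1: n starts at 13, yield 13
  Yield 2: n = 13 * 4 = 52, yield 52
  Yield 3: n = 52 * 4 = 208, yield 208
Step 2: First next() gets 13, second next() gets the second value, third next() yields 208.
Therefore ans = 208.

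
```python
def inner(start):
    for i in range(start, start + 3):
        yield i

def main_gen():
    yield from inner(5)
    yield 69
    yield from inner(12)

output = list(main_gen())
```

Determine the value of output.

Step 1: main_gen() delegates to inner(5):
  yield 5
  yield 6
  yield 7
Step 2: yield 69
Step 3: Delegates to inner(12):
  yield 12
  yield 13
  yield 14
Therefore output = [5, 6, 7, 69, 12, 13, 14].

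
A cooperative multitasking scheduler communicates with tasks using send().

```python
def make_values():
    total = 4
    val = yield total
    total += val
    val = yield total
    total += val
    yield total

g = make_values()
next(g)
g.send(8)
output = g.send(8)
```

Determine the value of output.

Step 1: next() -> yield total=4.
Step 2: send(8) -> val=8, total = 4+8 = 12, yield 12.
Step 3: send(8) -> val=8, total = 12+8 = 20, yield 20.
Therefore output = 20.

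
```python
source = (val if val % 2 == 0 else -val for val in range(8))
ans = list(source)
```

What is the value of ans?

Step 1: For each val in range(8), yield val if even, else -val:
  val=0: even, yield 0
  val=1: odd, yield -1
  val=2: even, yield 2
  val=3: odd, yield -3
  val=4: even, yield 4
  val=5: odd, yield -5
  val=6: even, yield 6
  val=7: odd, yield -7
Therefore ans = [0, -1, 2, -3, 4, -5, 6, -7].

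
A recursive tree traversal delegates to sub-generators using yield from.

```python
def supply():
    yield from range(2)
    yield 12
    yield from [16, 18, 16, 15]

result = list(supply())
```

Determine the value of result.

Step 1: Trace yields in order:
  yield 0
  yield 1
  yield 12
  yield 16
  yield 18
  yield 16
  yield 15
Therefore result = [0, 1, 12, 16, 18, 16, 15].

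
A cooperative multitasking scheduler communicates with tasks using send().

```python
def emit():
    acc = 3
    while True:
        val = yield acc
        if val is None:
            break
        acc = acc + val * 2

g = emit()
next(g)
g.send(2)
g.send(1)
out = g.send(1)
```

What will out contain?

Step 1: next() -> yield acc=3.
Step 2: send(2) -> val=2, acc = 3 + 2*2 = 7, yield 7.
Step 3: send(1) -> val=1, acc = 7 + 1*2 = 9, yield 9.
Step 4: send(1) -> val=1, acc = 9 + 1*2 = 11, yield 11.
Therefore out = 11.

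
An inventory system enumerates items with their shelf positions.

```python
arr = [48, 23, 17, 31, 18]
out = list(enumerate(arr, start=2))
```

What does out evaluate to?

Step 1: enumerate with start=2:
  (2, 48)
  (3, 23)
  (4, 17)
  (5, 31)
  (6, 18)
Therefore out = [(2, 48), (3, 23), (4, 17), (5, 31), (6, 18)].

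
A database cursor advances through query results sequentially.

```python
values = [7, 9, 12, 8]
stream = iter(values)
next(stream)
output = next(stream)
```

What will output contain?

Step 1: Create iterator over [7, 9, 12, 8].
Step 2: next() consumes 7.
Step 3: next() returns 9.
Therefore output = 9.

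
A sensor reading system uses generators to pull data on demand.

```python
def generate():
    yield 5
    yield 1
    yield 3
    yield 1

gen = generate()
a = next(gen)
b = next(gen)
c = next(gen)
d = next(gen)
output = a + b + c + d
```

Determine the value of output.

Step 1: Create generator and consume all values:
  a = next(gen) = 5
  b = next(gen) = 1
  c = next(gen) = 3
  d = next(gen) = 1
Step 2: output = 5 + 1 + 3 + 1 = 10.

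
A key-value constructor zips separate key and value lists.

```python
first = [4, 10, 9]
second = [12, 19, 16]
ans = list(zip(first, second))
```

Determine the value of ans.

Step 1: zip pairs elements at same index:
  Index 0: (4, 12)
  Index 1: (10, 19)
  Index 2: (9, 16)
Therefore ans = [(4, 12), (10, 19), (9, 16)].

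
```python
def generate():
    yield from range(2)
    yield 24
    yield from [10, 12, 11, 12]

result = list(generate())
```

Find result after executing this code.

Step 1: Trace yields in order:
  yield 0
  yield 1
  yield 24
  yield 10
  yield 12
  yield 11
  yield 12
Therefore result = [0, 1, 24, 10, 12, 11, 12].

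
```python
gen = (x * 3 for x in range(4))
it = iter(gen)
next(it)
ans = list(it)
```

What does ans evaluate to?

Step 1: Generator produces [0, 3, 6, 9].
Step 2: next(it) consumes first element (0).
Step 3: list(it) collects remaining: [3, 6, 9].
Therefore ans = [3, 6, 9].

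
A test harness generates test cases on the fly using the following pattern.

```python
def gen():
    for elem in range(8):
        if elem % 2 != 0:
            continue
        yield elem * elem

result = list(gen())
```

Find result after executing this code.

Step 1: Only yield elem**2 when elem is divisible by 2:
  elem=0: 0 % 2 == 0, yield 0**2 = 0
  elem=2: 2 % 2 == 0, yield 2**2 = 4
  elem=4: 4 % 2 == 0, yield 4**2 = 16
  elem=6: 6 % 2 == 0, yield 6**2 = 36
Therefore result = [0, 4, 16, 36].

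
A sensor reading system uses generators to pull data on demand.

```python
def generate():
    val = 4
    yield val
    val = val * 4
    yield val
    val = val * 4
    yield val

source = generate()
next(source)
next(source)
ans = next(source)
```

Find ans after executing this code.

Step 1: Trace through generator execution:
  Yield 1: val starts at 4, yield 4
  Yield 2: val = 4 * 4 = 16, yield 16
  Yield 3: val = 16 * 4 = 64, yield 64
Step 2: First next() gets 4, second next() gets the second value, third next() yields 64.
Therefore ans = 64.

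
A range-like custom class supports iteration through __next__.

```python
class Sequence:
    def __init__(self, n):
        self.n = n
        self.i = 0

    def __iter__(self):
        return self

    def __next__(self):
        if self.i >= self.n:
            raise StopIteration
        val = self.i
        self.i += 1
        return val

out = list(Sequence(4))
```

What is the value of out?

Step 1: Sequence(4) creates an iterator counting 0 to 3.
Step 2: list() consumes all values: [0, 1, 2, 3].
Therefore out = [0, 1, 2, 3].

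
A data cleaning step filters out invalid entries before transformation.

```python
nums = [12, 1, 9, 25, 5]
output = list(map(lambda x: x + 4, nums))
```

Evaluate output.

Step 1: Apply lambda x: x + 4 to each element:
  12 -> 16
  1 -> 5
  9 -> 13
  25 -> 29
  5 -> 9
Therefore output = [16, 5, 13, 29, 9].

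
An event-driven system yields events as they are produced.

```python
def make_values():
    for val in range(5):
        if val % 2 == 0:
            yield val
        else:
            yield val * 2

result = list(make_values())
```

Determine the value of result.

Step 1: For each val in range(5), yield val if even, else val*2:
  val=0 (even): yield 0
  val=1 (odd): yield 1*2 = 2
  val=2 (even): yield 2
  val=3 (odd): yield 3*2 = 6
  val=4 (even): yield 4
Therefore result = [0, 2, 2, 6, 4].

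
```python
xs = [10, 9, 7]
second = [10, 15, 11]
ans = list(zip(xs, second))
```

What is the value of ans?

Step 1: zip pairs elements at same index:
  Index 0: (10, 10)
  Index 1: (9, 15)
  Index 2: (7, 11)
Therefore ans = [(10, 10), (9, 15), (7, 11)].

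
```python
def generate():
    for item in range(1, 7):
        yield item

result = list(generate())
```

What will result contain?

Step 1: The generator yields each value from range(1, 7).
Step 2: list() consumes all yields: [1, 2, 3, 4, 5, 6].
Therefore result = [1, 2, 3, 4, 5, 6].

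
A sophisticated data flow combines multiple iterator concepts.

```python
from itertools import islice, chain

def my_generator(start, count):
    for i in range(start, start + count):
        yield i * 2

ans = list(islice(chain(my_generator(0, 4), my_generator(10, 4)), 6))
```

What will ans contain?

Step 1: my_generator(0, 4) yields [0, 2, 4, 6].
Step 2: my_generator(10, 4) yields [20, 22, 24, 26].
Step 3: chain concatenates: [0, 2, 4, 6, 20, 22, 24, 26].
Step 4: islice takes first 6: [0, 2, 4, 6, 20, 22].
Therefore ans = [0, 2, 4, 6, 20, 22].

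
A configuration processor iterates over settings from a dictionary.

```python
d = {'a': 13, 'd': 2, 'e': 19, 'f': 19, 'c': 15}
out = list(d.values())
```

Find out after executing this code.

Step 1: d.values() returns the dictionary values in insertion order.
Therefore out = [13, 2, 19, 19, 15].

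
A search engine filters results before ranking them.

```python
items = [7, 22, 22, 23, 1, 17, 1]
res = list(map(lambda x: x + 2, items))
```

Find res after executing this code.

Step 1: Apply lambda x: x + 2 to each element:
  7 -> 9
  22 -> 24
  22 -> 24
  23 -> 25
  1 -> 3
  17 -> 19
  1 -> 3
Therefore res = [9, 24, 24, 25, 3, 19, 3].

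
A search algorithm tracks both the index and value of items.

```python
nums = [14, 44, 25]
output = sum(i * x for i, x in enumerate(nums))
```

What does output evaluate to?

Step 1: Compute i * x for each (i, x) in enumerate([14, 44, 25]):
  i=0, x=14: 0*14 = 0
  i=1, x=44: 1*44 = 44
  i=2, x=25: 2*25 = 50
Step 2: sum = 0 + 44 + 50 = 94.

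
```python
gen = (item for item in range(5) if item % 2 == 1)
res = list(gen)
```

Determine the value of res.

Step 1: Filter range(5) keeping only odd values:
  item=0: even, excluded
  item=1: odd, included
  item=2: even, excluded
  item=3: odd, included
  item=4: even, excluded
Therefore res = [1, 3].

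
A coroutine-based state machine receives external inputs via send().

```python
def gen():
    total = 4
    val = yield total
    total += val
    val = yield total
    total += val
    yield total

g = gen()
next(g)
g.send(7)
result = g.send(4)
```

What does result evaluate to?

Step 1: next() -> yield total=4.
Step 2: send(7) -> val=7, total = 4+7 = 11, yield 11.
Step 3: send(4) -> val=4, total = 11+4 = 15, yield 15.
Therefore result = 15.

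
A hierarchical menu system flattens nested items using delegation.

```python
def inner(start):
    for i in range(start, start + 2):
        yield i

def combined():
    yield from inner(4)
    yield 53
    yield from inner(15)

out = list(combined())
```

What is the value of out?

Step 1: combined() delegates to inner(4):
  yield 4
  yield 5
Step 2: yield 53
Step 3: Delegates to inner(15):
  yield 15
  yield 16
Therefore out = [4, 5, 53, 15, 16].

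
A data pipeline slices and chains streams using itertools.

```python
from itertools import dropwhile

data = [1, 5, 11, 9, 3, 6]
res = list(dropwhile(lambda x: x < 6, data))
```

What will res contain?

Step 1: dropwhile drops elements while < 6:
  1 < 6: dropped
  5 < 6: dropped
  11: kept (dropping stopped)
Step 2: Remaining elements kept regardless of condition.
Therefore res = [11, 9, 3, 6].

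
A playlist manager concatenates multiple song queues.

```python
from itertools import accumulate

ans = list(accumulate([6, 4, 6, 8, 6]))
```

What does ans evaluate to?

Step 1: accumulate computes running sums:
  + 6 = 6
  + 4 = 10
  + 6 = 16
  + 8 = 24
  + 6 = 30
Therefore ans = [6, 10, 16, 24, 30].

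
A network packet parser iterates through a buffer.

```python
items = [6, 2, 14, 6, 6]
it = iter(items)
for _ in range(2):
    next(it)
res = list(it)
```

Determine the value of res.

Step 1: Create iterator over [6, 2, 14, 6, 6].
Step 2: Advance 2 positions (consuming [6, 2]).
Step 3: list() collects remaining elements: [14, 6, 6].
Therefore res = [14, 6, 6].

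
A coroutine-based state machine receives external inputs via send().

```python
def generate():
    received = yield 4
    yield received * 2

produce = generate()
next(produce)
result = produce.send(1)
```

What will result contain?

Step 1: next(produce) advances to first yield, producing 4.
Step 2: send(1) resumes, received = 1.
Step 3: yield received * 2 = 1 * 2 = 2.
Therefore result = 2.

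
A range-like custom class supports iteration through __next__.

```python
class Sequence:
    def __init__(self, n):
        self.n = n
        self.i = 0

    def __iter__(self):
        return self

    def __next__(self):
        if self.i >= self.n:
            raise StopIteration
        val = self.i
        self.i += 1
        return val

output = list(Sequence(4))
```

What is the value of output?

Step 1: Sequence(4) creates an iterator counting 0 to 3.
Step 2: list() consumes all values: [0, 1, 2, 3].
Therefore output = [0, 1, 2, 3].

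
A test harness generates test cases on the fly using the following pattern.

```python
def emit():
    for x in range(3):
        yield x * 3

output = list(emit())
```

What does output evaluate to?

Step 1: For each x in range(3), yield x * 3:
  x=0: yield 0 * 3 = 0
  x=1: yield 1 * 3 = 3
  x=2: yield 2 * 3 = 6
Therefore output = [0, 3, 6].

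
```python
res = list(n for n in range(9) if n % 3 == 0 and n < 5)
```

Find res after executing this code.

Step 1: Filter range(9) where n % 3 == 0 and n < 5:
  n=0: both conditions met, included
  n=1: excluded (1 % 3 != 0)
  n=2: excluded (2 % 3 != 0)
  n=3: both conditions met, included
  n=4: excluded (4 % 3 != 0)
  n=5: excluded (5 % 3 != 0, 5 >= 5)
  n=6: excluded (6 >= 5)
  n=7: excluded (7 % 3 != 0, 7 >= 5)
  n=8: excluded (8 % 3 != 0, 8 >= 5)
Therefore res = [0, 3].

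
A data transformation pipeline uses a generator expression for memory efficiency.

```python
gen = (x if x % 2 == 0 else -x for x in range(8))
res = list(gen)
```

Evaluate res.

Step 1: For each x in range(8), yield x if even, else -x:
  x=0: even, yield 0
  x=1: odd, yield -1
  x=2: even, yield 2
  x=3: odd, yield -3
  x=4: even, yield 4
  x=5: odd, yield -5
  x=6: even, yield 6
  x=7: odd, yield -7
Therefore res = [0, -1, 2, -3, 4, -5, 6, -7].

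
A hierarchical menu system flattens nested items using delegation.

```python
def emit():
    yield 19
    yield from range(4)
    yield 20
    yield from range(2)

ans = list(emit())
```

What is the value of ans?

Step 1: Trace yields in order:
  yield 19
  yield 0
  yield 1
  yield 2
  yield 3
  yield 20
  yield 0
  yield 1
Therefore ans = [19, 0, 1, 2, 3, 20, 0, 1].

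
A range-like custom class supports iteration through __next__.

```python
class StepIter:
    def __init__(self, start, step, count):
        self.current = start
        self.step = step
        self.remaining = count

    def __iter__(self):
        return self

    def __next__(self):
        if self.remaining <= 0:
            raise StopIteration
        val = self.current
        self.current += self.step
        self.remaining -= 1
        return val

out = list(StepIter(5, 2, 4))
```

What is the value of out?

Step 1: StepIter starts at 5, increments by 2, for 4 steps:
  Yield 5, then current += 2
  Yield 7, then current += 2
  Yield 9, then current += 2
  Yield 11, then current += 2
Therefore out = [5, 7, 9, 11].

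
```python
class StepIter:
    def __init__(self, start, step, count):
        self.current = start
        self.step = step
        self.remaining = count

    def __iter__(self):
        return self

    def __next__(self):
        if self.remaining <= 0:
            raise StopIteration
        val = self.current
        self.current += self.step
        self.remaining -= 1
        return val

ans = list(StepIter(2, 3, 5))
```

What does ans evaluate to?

Step 1: StepIter starts at 2, increments by 3, for 5 steps:
  Yield 2, then current += 3
  Yield 5, then current += 3
  Yield 8, then current += 3
  Yield 11, then current += 3
  Yield 14, then current += 3
Therefore ans = [2, 5, 8, 11, 14].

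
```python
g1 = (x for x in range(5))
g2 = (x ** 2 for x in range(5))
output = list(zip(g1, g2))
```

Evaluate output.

Step 1: g1 produces [0, 1, 2, 3, 4].
Step 2: g2 produces [0, 1, 4, 9, 16].
Step 3: zip pairs them: [(0, 0), (1, 1), (2, 4), (3, 9), (4, 16)].
Therefore output = [(0, 0), (1, 1), (2, 4), (3, 9), (4, 16)].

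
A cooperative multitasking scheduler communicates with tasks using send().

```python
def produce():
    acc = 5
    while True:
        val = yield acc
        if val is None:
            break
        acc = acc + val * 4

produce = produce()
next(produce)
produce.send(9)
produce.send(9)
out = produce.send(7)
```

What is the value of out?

Step 1: next() -> yield acc=5.
Step 2: send(9) -> val=9, acc = 5 + 9*4 = 41, yield 41.
Step 3: send(9) -> val=9, acc = 41 + 9*4 = 77, yield 77.
Step 4: send(7) -> val=7, acc = 77 + 7*4 = 105, yield 105.
Therefore out = 105.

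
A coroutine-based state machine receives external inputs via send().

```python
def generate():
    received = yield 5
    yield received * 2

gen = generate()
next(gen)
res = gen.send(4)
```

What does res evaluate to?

Step 1: next(gen) advances to first yield, producing 5.
Step 2: send(4) resumes, received = 4.
Step 3: yield received * 2 = 4 * 2 = 8.
Therefore res = 8.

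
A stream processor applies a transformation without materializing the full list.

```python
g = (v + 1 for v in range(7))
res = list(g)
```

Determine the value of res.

Step 1: For each v in range(7), compute v+1:
  v=0: 0+1 = 1
  v=1: 1+1 = 2
  v=2: 2+1 = 3
  v=3: 3+1 = 4
  v=4: 4+1 = 5
  v=5: 5+1 = 6
  v=6: 6+1 = 7
Therefore res = [1, 2, 3, 4, 5, 6, 7].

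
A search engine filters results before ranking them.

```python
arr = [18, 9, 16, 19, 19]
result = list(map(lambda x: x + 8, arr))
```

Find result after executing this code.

Step 1: Apply lambda x: x + 8 to each element:
  18 -> 26
  9 -> 17
  16 -> 24
  19 -> 27
  19 -> 27
Therefore result = [26, 17, 24, 27, 27].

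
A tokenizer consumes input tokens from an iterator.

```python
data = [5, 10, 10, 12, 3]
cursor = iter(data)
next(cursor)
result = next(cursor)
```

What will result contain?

Step 1: Create iterator over [5, 10, 10, 12, 3].
Step 2: next() consumes 5.
Step 3: next() returns 10.
Therefore result = 10.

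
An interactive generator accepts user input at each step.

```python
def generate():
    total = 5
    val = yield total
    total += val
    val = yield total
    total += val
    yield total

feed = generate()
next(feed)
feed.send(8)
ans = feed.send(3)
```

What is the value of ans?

Step 1: next() -> yield total=5.
Step 2: send(8) -> val=8, total = 5+8 = 13, yield 13.
Step 3: send(3) -> val=3, total = 13+3 = 16, yield 16.
Therefore ans = 16.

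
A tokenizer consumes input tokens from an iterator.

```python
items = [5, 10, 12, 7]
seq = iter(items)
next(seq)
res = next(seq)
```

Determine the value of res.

Step 1: Create iterator over [5, 10, 12, 7].
Step 2: next() consumes 5.
Step 3: next() returns 10.
Therefore res = 10.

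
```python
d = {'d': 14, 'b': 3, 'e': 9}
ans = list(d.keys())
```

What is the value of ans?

Step 1: d.keys() returns the dictionary keys in insertion order.
Therefore ans = ['d', 'b', 'e'].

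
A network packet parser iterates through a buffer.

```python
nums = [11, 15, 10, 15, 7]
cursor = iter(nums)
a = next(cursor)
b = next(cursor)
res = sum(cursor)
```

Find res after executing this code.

Step 1: Create iterator over [11, 15, 10, 15, 7].
Step 2: a = next() = 11, b = next() = 15.
Step 3: sum() of remaining [10, 15, 7] = 32.
Therefore res = 32.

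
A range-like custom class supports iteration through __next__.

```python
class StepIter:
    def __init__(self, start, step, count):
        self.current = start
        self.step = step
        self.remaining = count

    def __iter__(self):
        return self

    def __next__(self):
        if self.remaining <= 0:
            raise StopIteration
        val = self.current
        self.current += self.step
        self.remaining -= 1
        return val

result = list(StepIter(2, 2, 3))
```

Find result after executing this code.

Step 1: StepIter starts at 2, increments by 2, for 3 steps:
  Yield 2, then current += 2
  Yield 4, then current += 2
  Yield 6, then current += 2
Therefore result = [2, 4, 6].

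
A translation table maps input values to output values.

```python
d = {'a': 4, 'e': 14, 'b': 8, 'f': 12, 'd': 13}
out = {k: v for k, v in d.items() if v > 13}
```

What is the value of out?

Step 1: Filter items where value > 13:
  'a': 4 <= 13: removed
  'e': 14 > 13: kept
  'b': 8 <= 13: removed
  'f': 12 <= 13: removed
  'd': 13 <= 13: removed
Therefore out = {'e': 14}.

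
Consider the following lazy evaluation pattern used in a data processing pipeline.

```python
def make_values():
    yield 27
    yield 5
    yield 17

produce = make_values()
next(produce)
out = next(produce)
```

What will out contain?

Step 1: make_values() creates a generator.
Step 2: next(produce) yields 27 (consumed and discarded).
Step 3: next(produce) yields 5, assigned to out.
Therefore out = 5.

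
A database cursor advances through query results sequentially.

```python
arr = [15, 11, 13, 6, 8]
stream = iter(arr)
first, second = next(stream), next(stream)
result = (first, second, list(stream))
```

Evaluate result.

Step 1: Create iterator over [15, 11, 13, 6, 8].
Step 2: first = 15, second = 11.
Step 3: Remaining elements: [13, 6, 8].
Therefore result = (15, 11, [13, 6, 8]).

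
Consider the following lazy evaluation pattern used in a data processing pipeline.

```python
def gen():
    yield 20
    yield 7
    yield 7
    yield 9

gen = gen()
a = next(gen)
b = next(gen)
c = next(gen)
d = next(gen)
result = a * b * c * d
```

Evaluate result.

Step 1: Create generator and consume all values:
  a = next(gen) = 20
  b = next(gen) = 7
  c = next(gen) = 7
  d = next(gen) = 9
Step 2: result = 20 * 7 * 7 * 9 = 8820.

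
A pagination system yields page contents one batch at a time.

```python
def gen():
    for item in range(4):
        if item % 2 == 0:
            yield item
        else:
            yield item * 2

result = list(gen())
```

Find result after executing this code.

Step 1: For each item in range(4), yield item if even, else item*2:
  item=0 (even): yield 0
  item=1 (odd): yield 1*2 = 2
  item=2 (even): yield 2
  item=3 (odd): yield 3*2 = 6
Therefore result = [0, 2, 2, 6].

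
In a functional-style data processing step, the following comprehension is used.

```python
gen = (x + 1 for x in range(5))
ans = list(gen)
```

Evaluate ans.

Step 1: For each x in range(5), compute x+1:
  x=0: 0+1 = 1
  x=1: 1+1 = 2
  x=2: 2+1 = 3
  x=3: 3+1 = 4
  x=4: 4+1 = 5
Therefore ans = [1, 2, 3, 4, 5].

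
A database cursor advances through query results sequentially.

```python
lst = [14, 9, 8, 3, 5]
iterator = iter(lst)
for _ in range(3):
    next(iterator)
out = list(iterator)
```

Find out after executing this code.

Step 1: Create iterator over [14, 9, 8, 3, 5].
Step 2: Advance 3 positions (consuming [14, 9, 8]).
Step 3: list() collects remaining elements: [3, 5].
Therefore out = [3, 5].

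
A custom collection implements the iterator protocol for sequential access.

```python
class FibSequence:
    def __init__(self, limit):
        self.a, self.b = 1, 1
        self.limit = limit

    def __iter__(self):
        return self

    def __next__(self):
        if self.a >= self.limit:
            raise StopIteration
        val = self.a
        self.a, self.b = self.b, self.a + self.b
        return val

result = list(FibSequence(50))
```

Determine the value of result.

Step 1: Fibonacci-like sequence (a=1, b=1) until >= 50:
  Yield 1, then a,b = 1,2
  Yield 1, then a,b = 2,3
  Yield 2, then a,b = 3,5
  Yield 3, then a,b = 5,8
  Yield 5, then a,b = 8,13
  Yield 8, then a,b = 13,21
  Yield 13, then a,b = 21,34
  Yield 21, then a,b = 34,55
  Yield 34, then a,b = 55,89
Step 2: 55 >= 50, stop.
Therefore result = [1, 1, 2, 3, 5, 8, 13, 21, 34].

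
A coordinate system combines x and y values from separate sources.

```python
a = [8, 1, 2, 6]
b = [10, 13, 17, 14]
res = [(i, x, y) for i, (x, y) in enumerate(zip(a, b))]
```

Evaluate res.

Step 1: enumerate(zip(a, b)) gives index with paired elements:
  i=0: (8, 10)
  i=1: (1, 13)
  i=2: (2, 17)
  i=3: (6, 14)
Therefore res = [(0, 8, 10), (1, 1, 13), (2, 2, 17), (3, 6, 14)].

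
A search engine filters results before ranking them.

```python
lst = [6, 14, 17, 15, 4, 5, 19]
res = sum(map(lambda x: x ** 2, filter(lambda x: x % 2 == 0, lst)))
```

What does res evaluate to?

Step 1: Filter even numbers from [6, 14, 17, 15, 4, 5, 19]: [6, 14, 4]
Step 2: Square each: [36, 196, 16]
Step 3: Sum = 248.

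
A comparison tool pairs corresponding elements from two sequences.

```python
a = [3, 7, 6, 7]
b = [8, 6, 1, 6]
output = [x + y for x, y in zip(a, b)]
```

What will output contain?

Step 1: Add corresponding elements:
  3 + 8 = 11
  7 + 6 = 13
  6 + 1 = 7
  7 + 6 = 13
Therefore output = [11, 13, 7, 13].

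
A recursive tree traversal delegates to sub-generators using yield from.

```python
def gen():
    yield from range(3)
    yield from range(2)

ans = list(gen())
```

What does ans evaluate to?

Step 1: Trace yields in order:
  yield 0
  yield 1
  yield 2
  yield 0
  yield 1
Therefore ans = [0, 1, 2, 0, 1].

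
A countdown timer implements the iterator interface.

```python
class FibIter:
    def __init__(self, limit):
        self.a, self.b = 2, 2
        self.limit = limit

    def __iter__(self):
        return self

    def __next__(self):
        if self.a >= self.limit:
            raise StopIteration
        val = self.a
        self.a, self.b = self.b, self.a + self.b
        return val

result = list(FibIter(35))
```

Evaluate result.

Step 1: Fibonacci-like sequence (a=2, b=2) until >= 35:
  Yield 2, then a,b = 2,4
  Yield 2, then a,b = 4,6
  Yield 4, then a,b = 6,10
  Yield 6, then a,b = 10,16
  Yield 10, then a,b = 16,26
  Yield 16, then a,b = 26,42
  Yield 26, then a,b = 42,68
Step 2: 42 >= 35, stop.
Therefore result = [2, 2, 4, 6, 10, 16, 26].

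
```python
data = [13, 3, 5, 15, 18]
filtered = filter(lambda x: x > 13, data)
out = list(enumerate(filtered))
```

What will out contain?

Step 1: Filter [13, 3, 5, 15, 18] for > 13: [15, 18].
Step 2: enumerate re-indexes from 0: [(0, 15), (1, 18)].
Therefore out = [(0, 15), (1, 18)].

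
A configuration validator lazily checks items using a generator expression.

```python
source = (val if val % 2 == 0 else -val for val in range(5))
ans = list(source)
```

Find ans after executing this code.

Step 1: For each val in range(5), yield val if even, else -val:
  val=0: even, yield 0
  val=1: odd, yield -1
  val=2: even, yield 2
  val=3: odd, yield -3
  val=4: even, yield 4
Therefore ans = [0, -1, 2, -3, 4].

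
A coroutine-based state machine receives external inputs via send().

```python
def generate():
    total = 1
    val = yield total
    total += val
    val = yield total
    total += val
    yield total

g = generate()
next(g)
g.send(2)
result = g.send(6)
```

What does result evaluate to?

Step 1: next() -> yield total=1.
Step 2: send(2) -> val=2, total = 1+2 = 3, yield 3.
Step 3: send(6) -> val=6, total = 3+6 = 9, yield 9.
Therefore result = 9.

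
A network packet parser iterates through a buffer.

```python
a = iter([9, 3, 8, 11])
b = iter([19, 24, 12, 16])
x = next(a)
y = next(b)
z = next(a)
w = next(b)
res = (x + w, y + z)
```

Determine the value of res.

Step 1: a iterates [9, 3, 8, 11], b iterates [19, 24, 12, 16].
Step 2: x = next(a) = 9, y = next(b) = 19.
Step 3: z = next(a) = 3, w = next(b) = 24.
Step 4: res = (9 + 24, 19 + 3) = (33, 22).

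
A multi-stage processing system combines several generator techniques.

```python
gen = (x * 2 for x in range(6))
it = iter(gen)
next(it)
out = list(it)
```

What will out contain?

Step 1: Generator produces [0, 2, 4, 6, 8, 10].
Step 2: next(it) consumes first element (0).
Step 3: list(it) collects remaining: [2, 4, 6, 8, 10].
Therefore out = [2, 4, 6, 8, 10].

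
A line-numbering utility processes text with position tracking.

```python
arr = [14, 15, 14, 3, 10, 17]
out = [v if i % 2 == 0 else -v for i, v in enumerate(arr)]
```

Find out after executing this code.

Step 1: For each (i, v), keep v if i is even, negate if odd:
  i=0 (even): keep 14
  i=1 (odd): negate to -15
  i=2 (even): keep 14
  i=3 (odd): negate to -3
  i=4 (even): keep 10
  i=5 (odd): negate to -17
Therefore out = [14, -15, 14, -3, 10, -17].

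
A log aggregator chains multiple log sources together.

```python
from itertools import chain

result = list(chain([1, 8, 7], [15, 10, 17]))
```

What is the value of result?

Step 1: chain() concatenates iterables: [1, 8, 7] + [15, 10, 17].
Therefore result = [1, 8, 7, 15, 10, 17].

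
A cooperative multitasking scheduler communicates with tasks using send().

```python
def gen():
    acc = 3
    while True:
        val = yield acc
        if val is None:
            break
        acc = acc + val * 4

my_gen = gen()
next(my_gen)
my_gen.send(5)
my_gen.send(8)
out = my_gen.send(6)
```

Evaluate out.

Step 1: next() -> yield acc=3.
Step 2: send(5) -> val=5, acc = 3 + 5*4 = 23, yield 23.
Step 3: send(8) -> val=8, acc = 23 + 8*4 = 55, yield 55.
Step 4: send(6) -> val=6, acc = 55 + 6*4 = 79, yield 79.
Therefore out = 79.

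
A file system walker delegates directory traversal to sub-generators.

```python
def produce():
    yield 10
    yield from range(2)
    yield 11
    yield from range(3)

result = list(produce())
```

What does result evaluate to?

Step 1: Trace yields in order:
  yield 10
  yield 0
  yield 1
  yield 11
  yield 0
  yield 1
  yield 2
Therefore result = [10, 0, 1, 11, 0, 1, 2].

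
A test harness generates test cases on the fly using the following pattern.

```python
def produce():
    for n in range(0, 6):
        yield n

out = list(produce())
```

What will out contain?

Step 1: The generator yields each value from range(0, 6).
Step 2: list() consumes all yields: [0, 1, 2, 3, 4, 5].
Therefore out = [0, 1, 2, 3, 4, 5].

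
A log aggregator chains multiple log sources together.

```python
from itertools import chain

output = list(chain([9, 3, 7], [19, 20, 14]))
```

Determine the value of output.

Step 1: chain() concatenates iterables: [9, 3, 7] + [19, 20, 14].
Therefore output = [9, 3, 7, 19, 20, 14].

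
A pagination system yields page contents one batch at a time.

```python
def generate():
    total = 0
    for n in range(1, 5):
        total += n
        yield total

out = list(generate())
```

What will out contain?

Step 1: Generator accumulates running sum:
  n=1: total = 1, yield 1
  n=2: total = 3, yield 3
  n=3: total = 6, yield 6
  n=4: total = 10, yield 10
Therefore out = [1, 3, 6, 10].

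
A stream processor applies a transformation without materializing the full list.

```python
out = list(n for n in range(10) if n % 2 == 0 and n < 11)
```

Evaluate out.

Step 1: Filter range(10) where n % 2 == 0 and n < 11:
  n=0: both conditions met, included
  n=1: excluded (1 % 2 != 0)
  n=2: both conditions met, included
  n=3: excluded (3 % 2 != 0)
  n=4: both conditions met, included
  n=5: excluded (5 % 2 != 0)
  n=6: both conditions met, included
  n=7: excluded (7 % 2 != 0)
  n=8: both conditions met, included
  n=9: excluded (9 % 2 != 0)
Therefore out = [0, 2, 4, 6, 8].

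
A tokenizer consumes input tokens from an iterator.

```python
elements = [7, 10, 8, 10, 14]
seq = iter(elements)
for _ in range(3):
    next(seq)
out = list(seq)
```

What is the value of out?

Step 1: Create iterator over [7, 10, 8, 10, 14].
Step 2: Advance 3 positions (consuming [7, 10, 8]).
Step 3: list() collects remaining elements: [10, 14].
Therefore out = [10, 14].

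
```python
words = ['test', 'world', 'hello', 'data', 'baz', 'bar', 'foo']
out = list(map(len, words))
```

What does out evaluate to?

Step 1: Map len() to each word:
  'test' -> 4
  'world' -> 5
  'hello' -> 5
  'data' -> 4
  'baz' -> 3
  'bar' -> 3
  'foo' -> 3
Therefore out = [4, 5, 5, 4, 3, 3, 3].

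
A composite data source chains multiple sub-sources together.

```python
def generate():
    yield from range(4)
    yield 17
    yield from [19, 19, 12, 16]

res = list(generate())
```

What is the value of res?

Step 1: Trace yields in order:
  yield 0
  yield 1
  yield 2
  yield 3
  yield 17
  yield 19
  yield 19
  yield 12
  yield 16
Therefore res = [0, 1, 2, 3, 17, 19, 19, 12, 16].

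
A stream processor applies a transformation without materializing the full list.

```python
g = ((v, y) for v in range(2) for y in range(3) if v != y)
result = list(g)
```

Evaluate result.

Step 1: Nested generator over range(2) x range(3) where v != y:
  (0, 0): excluded (v == y)
  (0, 1): included
  (0, 2): included
  (1, 0): included
  (1, 1): excluded (v == y)
  (1, 2): included
Therefore result = [(0, 1), (0, 2), (1, 0), (1, 2)].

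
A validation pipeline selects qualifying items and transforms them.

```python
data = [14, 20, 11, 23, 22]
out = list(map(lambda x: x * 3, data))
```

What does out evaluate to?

Step 1: Apply lambda x: x * 3 to each element:
  14 -> 42
  20 -> 60
  11 -> 33
  23 -> 69
  22 -> 66
Therefore out = [42, 60, 33, 69, 66].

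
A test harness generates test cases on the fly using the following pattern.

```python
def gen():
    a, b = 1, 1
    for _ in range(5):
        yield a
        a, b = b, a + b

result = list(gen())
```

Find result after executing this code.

Step 1: Fibonacci-like sequence starting with a=1, b=1:
  Iteration 1: yield a=1, then a,b = 1,2
  Iteration 2: yield a=1, then a,b = 2,3
  Iteration 3: yield a=2, then a,b = 3,5
  Iteration 4: yield a=3, then a,b = 5,8
  Iteration 5: yield a=5, then a,b = 8,13
Therefore result = [1, 1, 2, 3, 5].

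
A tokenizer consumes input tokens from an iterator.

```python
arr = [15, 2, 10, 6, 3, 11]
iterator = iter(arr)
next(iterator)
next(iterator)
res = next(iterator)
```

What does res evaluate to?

Step 1: Create iterator over [15, 2, 10, 6, 3, 11].
Step 2: next() consumes 15.
Step 3: next() consumes 2.
Step 4: next() returns 10.
Therefore res = 10.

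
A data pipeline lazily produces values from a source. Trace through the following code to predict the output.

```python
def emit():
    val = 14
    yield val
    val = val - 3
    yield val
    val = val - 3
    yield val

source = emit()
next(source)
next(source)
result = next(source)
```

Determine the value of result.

Step 1: Trace through generator execution:
  Yield 1: val starts at 14, yield 14
  Yield 2: val = 14 - 3 = 11, yield 11
  Yield 3: val = 11 - 3 = 8, yield 8
Step 2: First next() gets 14, second next() gets the second value, third next() yields 8.
Therefore result = 8.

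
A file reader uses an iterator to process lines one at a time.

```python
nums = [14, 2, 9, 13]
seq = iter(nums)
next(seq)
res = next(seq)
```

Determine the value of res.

Step 1: Create iterator over [14, 2, 9, 13].
Step 2: next() consumes 14.
Step 3: next() returns 2.
Therefore res = 2.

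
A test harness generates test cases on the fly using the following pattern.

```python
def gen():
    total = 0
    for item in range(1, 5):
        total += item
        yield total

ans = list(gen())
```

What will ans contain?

Step 1: Generator accumulates running sum:
  item=1: total = 1, yield 1
  item=2: total = 3, yield 3
  item=3: total = 6, yield 6
  item=4: total = 10, yield 10
Therefore ans = [1, 3, 6, 10].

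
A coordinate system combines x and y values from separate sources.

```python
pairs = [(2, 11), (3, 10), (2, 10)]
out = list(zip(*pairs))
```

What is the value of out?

Step 1: zip(*pairs) transposes: unzips [(2, 11), (3, 10), (2, 10)] into separate sequences.
Step 2: First elements: (2, 3, 2), second elements: (11, 10, 10).
Therefore out = [(2, 3, 2), (11, 10, 10)].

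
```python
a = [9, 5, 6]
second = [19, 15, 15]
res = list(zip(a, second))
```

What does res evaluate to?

Step 1: zip pairs elements at same index:
  Index 0: (9, 19)
  Index 1: (5, 15)
  Index 2: (6, 15)
Therefore res = [(9, 19), (5, 15), (6, 15)].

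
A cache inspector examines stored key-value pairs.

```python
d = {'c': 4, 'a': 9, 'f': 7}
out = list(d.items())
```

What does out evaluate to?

Step 1: d.items() returns (key, value) pairs in insertion order.
Therefore out = [('c', 4), ('a', 9), ('f', 7)].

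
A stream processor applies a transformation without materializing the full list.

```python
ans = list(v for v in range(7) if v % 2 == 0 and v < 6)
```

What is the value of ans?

Step 1: Filter range(7) where v % 2 == 0 and v < 6:
  v=0: both conditions met, included
  v=1: excluded (1 % 2 != 0)
  v=2: both conditions met, included
  v=3: excluded (3 % 2 != 0)
  v=4: both conditions met, included
  v=5: excluded (5 % 2 != 0)
  v=6: excluded (6 >= 6)
Therefore ans = [0, 2, 4].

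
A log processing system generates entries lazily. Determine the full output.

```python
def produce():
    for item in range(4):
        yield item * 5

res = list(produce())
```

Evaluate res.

Step 1: For each item in range(4), yield item * 5:
  item=0: yield 0 * 5 = 0
  item=1: yield 1 * 5 = 5
  item=2: yield 2 * 5 = 10
  item=3: yield 3 * 5 = 15
Therefore res = [0, 5, 10, 15].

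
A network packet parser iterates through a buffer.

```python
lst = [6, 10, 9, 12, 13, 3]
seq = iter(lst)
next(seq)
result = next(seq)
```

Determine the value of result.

Step 1: Create iterator over [6, 10, 9, 12, 13, 3].
Step 2: next() consumes 6.
Step 3: next() returns 10.
Therefore result = 10.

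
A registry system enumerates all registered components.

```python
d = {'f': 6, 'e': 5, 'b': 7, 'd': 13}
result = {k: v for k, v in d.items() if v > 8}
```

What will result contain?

Step 1: Filter items where value > 8:
  'f': 6 <= 8: removed
  'e': 5 <= 8: removed
  'b': 7 <= 8: removed
  'd': 13 > 8: kept
Therefore result = {'d': 13}.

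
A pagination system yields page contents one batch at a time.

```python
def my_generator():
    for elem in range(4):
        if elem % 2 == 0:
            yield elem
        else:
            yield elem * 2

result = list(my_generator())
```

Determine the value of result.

Step 1: For each elem in range(4), yield elem if even, else elem*2:
  elem=0 (even): yield 0
  elem=1 (odd): yield 1*2 = 2
  elem=2 (even): yield 2
  elem=3 (odd): yield 3*2 = 6
Therefore result = [0, 2, 2, 6].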